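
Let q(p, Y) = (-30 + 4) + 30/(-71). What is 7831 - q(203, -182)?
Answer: 557877/71 ≈ 7857.4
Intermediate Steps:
q(p, Y) = -1876/71 (q(p, Y) = -26 + 30*(-1/71) = -26 - 30/71 = -1876/71)
7831 - q(203, -182) = 7831 - 1*(-1876/71) = 7831 + 1876/71 = 557877/71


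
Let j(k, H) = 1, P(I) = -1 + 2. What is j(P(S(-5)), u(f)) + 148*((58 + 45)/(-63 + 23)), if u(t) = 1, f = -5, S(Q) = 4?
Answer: -3801/10 ≈ -380.10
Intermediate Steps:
P(I) = 1
j(P(S(-5)), u(f)) + 148*((58 + 45)/(-63 + 23)) = 1 + 148*((58 + 45)/(-63 + 23)) = 1 + 148*(103/(-40)) = 1 + 148*(103*(-1/40)) = 1 + 148*(-103/40) = 1 - 3811/10 = -3801/10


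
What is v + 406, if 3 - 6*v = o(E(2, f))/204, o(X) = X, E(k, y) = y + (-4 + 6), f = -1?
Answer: 497555/1224 ≈ 406.50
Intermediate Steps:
E(k, y) = 2 + y (E(k, y) = y + 2 = 2 + y)
v = 611/1224 (v = 1/2 - (2 - 1)/(6*204) = 1/2 - 1/(6*204) = 1/2 - 1/6*1/204 = 1/2 - 1/1224 = 611/1224 ≈ 0.49918)
v + 406 = 611/1224 + 406 = 497555/1224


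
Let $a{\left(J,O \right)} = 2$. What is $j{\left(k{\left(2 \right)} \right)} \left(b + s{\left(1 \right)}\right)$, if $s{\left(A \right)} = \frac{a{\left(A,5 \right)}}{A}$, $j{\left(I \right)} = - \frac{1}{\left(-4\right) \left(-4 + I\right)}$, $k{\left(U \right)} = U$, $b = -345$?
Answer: $\frac{343}{8} \approx 42.875$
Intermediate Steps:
$j{\left(I \right)} = - \frac{1}{16 - 4 I}$
$s{\left(A \right)} = \frac{2}{A}$
$j{\left(k{\left(2 \right)} \right)} \left(b + s{\left(1 \right)}\right) = \frac{1}{4 \left(-4 + 2\right)} \left(-345 + \frac{2}{1}\right) = \frac{1}{4 \left(-2\right)} \left(-345 + 2 \cdot 1\right) = \frac{1}{4} \left(- \frac{1}{2}\right) \left(-345 + 2\right) = \left(- \frac{1}{8}\right) \left(-343\right) = \frac{343}{8}$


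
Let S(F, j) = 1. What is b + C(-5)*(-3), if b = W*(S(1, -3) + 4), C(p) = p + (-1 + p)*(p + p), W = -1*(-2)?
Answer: -155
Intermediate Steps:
W = 2
C(p) = p + 2*p*(-1 + p) (C(p) = p + (-1 + p)*(2*p) = p + 2*p*(-1 + p))
b = 10 (b = 2*(1 + 4) = 2*5 = 10)
b + C(-5)*(-3) = 10 - 5*(-1 + 2*(-5))*(-3) = 10 - 5*(-1 - 10)*(-3) = 10 - 5*(-11)*(-3) = 10 + 55*(-3) = 10 - 165 = -155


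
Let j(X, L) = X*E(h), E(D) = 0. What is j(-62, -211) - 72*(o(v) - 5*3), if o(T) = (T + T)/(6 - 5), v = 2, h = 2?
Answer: 792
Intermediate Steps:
j(X, L) = 0 (j(X, L) = X*0 = 0)
o(T) = 2*T (o(T) = (2*T)/1 = (2*T)*1 = 2*T)
j(-62, -211) - 72*(o(v) - 5*3) = 0 - 72*(2*2 - 5*3) = 0 - 72*(4 - 15) = 0 - 72*(-11) = 0 - 1*(-792) = 0 + 792 = 792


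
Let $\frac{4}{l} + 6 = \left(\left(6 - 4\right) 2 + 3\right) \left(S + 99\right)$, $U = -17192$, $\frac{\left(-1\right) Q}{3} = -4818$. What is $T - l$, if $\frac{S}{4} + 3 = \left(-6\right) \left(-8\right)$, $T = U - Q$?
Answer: $- \frac{61614766}{1947} \approx -31646.0$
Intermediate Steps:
$Q = 14454$ ($Q = \left(-3\right) \left(-4818\right) = 14454$)
$T = -31646$ ($T = -17192 - 14454 = -31646$)
$S = 180$ ($S = -12 + 4 \left(\left(-6\right) \left(-8\right)\right) = -12 + 4 \cdot 48 = -12 + 192 = 180$)
$l = \frac{4}{1947}$ ($l = \frac{4}{-6 + \left(\left(6 - 4\right) 2 + 3\right) \left(180 + 99\right)} = \frac{4}{-6 + \left(\left(6 - 4\right) 2 + 3\right) 279} = \frac{4}{-6 + \left(2 \cdot 2 + 3\right) 279} = \frac{4}{-6 + \left(4 + 3\right) 279} = \frac{4}{-6 + 7 \cdot 279} = \frac{4}{-6 + 1953} = \frac{4}{1947} \approx 0.0020544$)
$T - l = -31646 - \frac{4}{1947} = - \frac{61614766}{1947}$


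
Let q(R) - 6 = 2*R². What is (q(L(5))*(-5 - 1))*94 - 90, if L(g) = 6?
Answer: -44082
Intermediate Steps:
q(R) = 6 + 2*R²
(q(L(5))*(-5 - 1))*94 - 90 = ((6 + 2*6²)*(-5 - 1))*94 - 90 = ((6 + 2*36)*(-6))*94 - 90 = ((6 + 72)*(-6))*94 - 90 = (78*(-6))*94 - 90 = -468*94 - 90 = -43992 - 90 = -44082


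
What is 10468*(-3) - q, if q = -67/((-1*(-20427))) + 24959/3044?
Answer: -1953203695897/62179788 ≈ -31412.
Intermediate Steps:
q = 509633545/62179788 (q = -67/20427 + 24959*(1/3044) = -67*1/20427 + 24959/3044 = -67/20427 + 24959/3044 = 509633545/62179788 ≈ 8.1961)
10468*(-3) - q = 10468*(-3) - 1*509633545/62179788 = -31404 - 509633545/62179788 = -1953203695897/62179788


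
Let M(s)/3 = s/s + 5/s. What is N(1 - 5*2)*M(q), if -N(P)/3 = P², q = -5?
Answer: 0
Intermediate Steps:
M(s) = 3 + 15/s (M(s) = 3*(s/s + 5/s) = 3*(1 + 5/s) = 3 + 15/s)
N(P) = -3*P²
N(1 - 5*2)*M(q) = (-3*(1 - 5*2)²)*(3 + 15/(-5)) = (-3*(1 - 10)²)*(3 + 15*(-⅕)) = (-3*(-9)²)*(3 - 3) = -3*81*0 = -243*0 = 0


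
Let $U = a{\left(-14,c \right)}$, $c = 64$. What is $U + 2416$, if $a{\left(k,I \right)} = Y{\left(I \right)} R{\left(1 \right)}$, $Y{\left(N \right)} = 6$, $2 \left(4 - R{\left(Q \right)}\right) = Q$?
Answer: $2437$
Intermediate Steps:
$R{\left(Q \right)} = 4 - \frac{Q}{2}$
$a{\left(k,I \right)} = 21$ ($a{\left(k,I \right)} = 6 \left(4 - \frac{1}{2}\right) = 6 \cdot \frac{7}{2} = 21$)
$U = 21$
$U + 2416 = 21 + 2416 = 2437$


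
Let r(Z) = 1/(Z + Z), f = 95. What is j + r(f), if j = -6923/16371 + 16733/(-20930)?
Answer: -3961793912/3255127785 ≈ -1.2171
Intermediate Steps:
r(Z) = 1/(2*Z)
j = -418834333/342645030 (j = -6923*1/16371 + 16733*(-1/20930) = -6923/16371 - 16733/20930 = -418834333/342645030 ≈ -1.2224)
j + r(f) = -418834333/342645030 + (1/2)/95 = -418834333/342645030 + (1/2)*(1/95) = -418834333/342645030 + 1/190 = -3961793912/3255127785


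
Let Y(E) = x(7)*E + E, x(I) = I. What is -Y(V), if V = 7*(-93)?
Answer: 5208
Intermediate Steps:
V = -651
Y(E) = 8*E (Y(E) = 7*E + E = 8*E)
-Y(V) = -8*(-651) = -1*(-5208) = 5208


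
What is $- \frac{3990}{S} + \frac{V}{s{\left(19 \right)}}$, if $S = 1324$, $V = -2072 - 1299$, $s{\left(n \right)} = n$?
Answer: $- \frac{2269507}{12578} \approx -180.43$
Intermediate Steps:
$V = -3371$ ($V = -2072 - 1299 = -3371$)
$- \frac{3990}{S} + \frac{V}{s{\left(19 \right)}} = - \frac{3990}{1324} - \frac{3371}{19} = \left(-3990\right) \frac{1}{1324} - \frac{3371}{19} = - \frac{1995}{662} - \frac{3371}{19} = - \frac{2269507}{12578}$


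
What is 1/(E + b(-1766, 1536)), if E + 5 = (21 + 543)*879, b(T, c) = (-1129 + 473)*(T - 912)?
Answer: 1/2252519 ≈ 4.4395e-7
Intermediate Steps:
b(T, c) = 598272 - 656*T (b(T, c) = -656*(-912 + T) = 598272 - 656*T)
E = 495751 (E = -5 + (21 + 543)*879 = -5 + 564*879 = -5 + 495756 = 495751)
1/(E + b(-1766, 1536)) = 1/(495751 + (598272 - 656*(-1766))) = 1/(495751 + (598272 + 1158496)) = 1/(495751 + 1756768) = 1/2252519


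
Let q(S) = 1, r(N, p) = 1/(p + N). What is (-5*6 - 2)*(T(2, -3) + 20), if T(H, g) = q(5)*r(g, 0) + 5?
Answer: -2368/3 ≈ -789.33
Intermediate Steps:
r(N, p) = 1/(N + p)
T(H, g) = 5 + 1/g (T(H, g) = 1/(g + 0) + 5 = 1/g + 5 = 5 + 1/g)
(-5*6 - 2)*(T(2, -3) + 20) = (-5*6 - 2)*((5 + 1/(-3)) + 20) = (-30 - 2)*((5 - ⅓) + 20) = -32*(14/3 + 20) = -32*74/3 = -2368/3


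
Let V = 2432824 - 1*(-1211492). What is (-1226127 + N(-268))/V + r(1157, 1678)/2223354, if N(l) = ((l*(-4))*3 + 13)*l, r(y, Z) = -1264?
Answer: -775791513845/1350434092644 ≈ -0.57448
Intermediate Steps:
N(l) = l*(13 - 12*l) (N(l) = (-4*l*3 + 13)*l = (-12*l + 13)*l = (13 - 12*l)*l = l*(13 - 12*l))
V = 3644316 (V = 2432824 + 1211492 = 3644316)
(-1226127 + N(-268))/V + r(1157, 1678)/2223354 = (-1226127 - 268*(13 - 12*(-268)))/3644316 - 1264/2223354 = (-1226127 - 268*(13 + 3216))*(1/3644316) - 1264*1/2223354 = (-1226127 - 268*3229)*(1/3644316) - 632/1111677 = (-1226127 - 865372)*(1/3644316) - 632/1111677 = -2091499*1/3644316 - 632/1111677 = -2091499/3644316 - 632/1111677 = -775791513845/1350434092644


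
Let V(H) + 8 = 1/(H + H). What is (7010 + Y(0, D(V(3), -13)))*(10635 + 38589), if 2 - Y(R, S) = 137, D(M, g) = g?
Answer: 338415000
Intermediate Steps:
V(H) = -8 + 1/(2*H) (V(H) = -8 + 1/(H + H) = -8 + 1/(2*H))
Y(R, S) = -135 (Y(R, S) = 2 - 1*137 = 2 - 137 = -135)
(7010 + Y(0, D(V(3), -13)))*(10635 + 38589) = (7010 - 135)*(10635 + 38589) = 6875*49224 = 338415000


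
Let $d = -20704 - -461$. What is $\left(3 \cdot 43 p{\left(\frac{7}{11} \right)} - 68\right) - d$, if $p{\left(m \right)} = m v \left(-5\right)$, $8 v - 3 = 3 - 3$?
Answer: $\frac{1761855}{88} \approx 20021.0$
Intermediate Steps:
$v = \frac{3}{8}$ ($v = \frac{3}{8} + \frac{3 - 3}{8} = \frac{3}{8} + \frac{1}{8} \cdot 0 = \frac{3}{8} + 0 = \frac{3}{8} \approx 0.375$)
$d = -20243$ ($d = -20704 + 461 = -20243$)
$p{\left(m \right)} = - \frac{15 m}{8}$ ($p{\left(m \right)} = m \frac{3}{8} \left(-5\right) = \frac{3 m}{8} \left(-5\right) = - \frac{15 m}{8}$)
$\left(3 \cdot 43 p{\left(\frac{7}{11} \right)} - 68\right) - d = \left(3 \cdot 43 \left(- \frac{15 \cdot \frac{7}{11}}{8}\right) - 68\right) - -20243 = \left(129 \left(- \frac{15 \cdot 7 \cdot \frac{1}{11}}{8}\right) - 68\right) + 20243 = \left(129 \left(\left(- \frac{15}{8}\right) \frac{7}{11}\right) - 68\right) + 20243 = \left(129 \left(- \frac{105}{88}\right) - 68\right) + 20243 = \left(- \frac{13545}{88} - 68\right) + 20243 = - \frac{19529}{88} + 20243 = \frac{1761855}{88}$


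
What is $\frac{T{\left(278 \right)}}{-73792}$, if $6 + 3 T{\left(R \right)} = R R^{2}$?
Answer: $- \frac{10742473}{110688} \approx -97.052$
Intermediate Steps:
$T{\left(R \right)} = -2 + \frac{R^{3}}{3}$ ($T{\left(R \right)} = -2 + \frac{R R^{2}}{3} = -2 + \frac{R^{3}}{3}$)
$\frac{T{\left(278 \right)}}{-73792} = \frac{-2 + \frac{278^{3}}{3}}{-73792} = \left(-2 + \frac{1}{3} \cdot 21484952\right) \left(- \frac{1}{73792}\right) = \left(-2 + \frac{21484952}{3}\right) \left(- \frac{1}{73792}\right) = \frac{21484946}{3} \left(- \frac{1}{73792}\right) = - \frac{10742473}{110688}$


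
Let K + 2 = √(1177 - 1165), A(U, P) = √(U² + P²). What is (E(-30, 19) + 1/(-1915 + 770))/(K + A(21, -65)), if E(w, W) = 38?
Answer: 43509/(1145*(-2 + √4666 + 2*√3)) ≈ 0.54462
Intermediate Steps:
A(U, P) = √(P² + U²)
K = -2 + 2*√3 (K = -2 + √(1177 - 1165) = -2 + √12 = -2 + 2*√3 ≈ 1.4641)
(E(-30, 19) + 1/(-1915 + 770))/(K + A(21, -65)) = (38 + 1/(-1915 + 770))/((-2 + 2*√3) + √((-65)² + 21²)) = (38 + 1/(-1145))/((-2 + 2*√3) + √(4225 + 441)) = (38 - 1/1145)/((-2 + 2*√3) + √4666) = 43509/(1145*(-2 + √4666 + 2*√3))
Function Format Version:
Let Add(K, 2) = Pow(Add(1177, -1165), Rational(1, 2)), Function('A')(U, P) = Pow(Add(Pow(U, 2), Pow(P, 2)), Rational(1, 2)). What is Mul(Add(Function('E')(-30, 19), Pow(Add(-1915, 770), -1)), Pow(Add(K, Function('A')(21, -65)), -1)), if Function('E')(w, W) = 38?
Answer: Mul(Rational(43509, 1145), Pow(Add(-2, Pow(4666, Rational(1, 2)), Mul(2, Pow(3, Rational(1, 2)))), -1)) ≈ 0.54462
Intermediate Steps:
Function('A')(U, P) = Pow(Add(Pow(P, 2), Pow(U, 2)), Rational(1, 2))
K = Add(-2, Mul(2, Pow(3, Rational(1, 2)))) (K = Add(-2, Pow(Add(1177, -1165), Rational(1, 2))) = Add(-2, Pow(12, Rational(1, 2))) = Add(-2, Mul(2, Pow(3, Rational(1, 2)))) ≈ 1.4641)
Mul(Add(Function('E')(-30, 19), Pow(Add(-1915, 770), -1)), Pow(Add(K, Function('A')(21, -65)), -1)) = Mul(Add(38, Pow(Add(-1915, 770), -1)), Pow(Add(Add(-2, Mul(2, Pow(3, Rational(1, 2)))), Pow(Add(Pow(-65, 2), Pow(21, 2)), Rational(1, 2))), -1)) = Mul(Add(38, Pow(-1145, -1)), Pow(Add(Add(-2, Mul(2, Pow(3, Rational(1, 2)))), Pow(Add(4225, 441), Rational(1, 2))), -1)) = Mul(Add(38, Rational(-1, 1145)), Pow(Add(Add(-2, Mul(2, Pow(3, Rational(1, 2)))), Pow(4666, Rational(1, 2))), -1)) = Mul(Rational(43509, 1145), Pow(Add(-2, Pow(4666, Rational(1, 2)), Mul(2, Pow(3, Rational(1, 2)))), -1))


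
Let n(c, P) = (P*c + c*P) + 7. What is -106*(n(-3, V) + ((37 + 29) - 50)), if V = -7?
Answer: -6890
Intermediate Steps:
n(c, P) = 7 + 2*P*c (n(c, P) = (P*c + P*c) + 7 = 2*P*c + 7 = 7 + 2*P*c)
-106*(n(-3, V) + ((37 + 29) - 50)) = -106*((7 + 2*(-7)*(-3)) + ((37 + 29) - 50)) = -106*((7 + 42) + (66 - 50)) = -106*(49 + 16) = -106*65 = -6890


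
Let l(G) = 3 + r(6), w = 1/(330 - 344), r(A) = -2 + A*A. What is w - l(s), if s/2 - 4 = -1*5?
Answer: -519/14 ≈ -37.071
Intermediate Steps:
s = -2 (s = 8 + 2*(-1*5) = 8 + 2*(-5) = 8 - 10 = -2)
r(A) = -2 + A**2
w = -1/14 (w = 1/(-14) = -1/14 ≈ -0.071429)
l(G) = 37 (l(G) = 3 + (-2 + 6**2) = 3 + (-2 + 36) = 3 + 34 = 37)
w - l(s) = -1/14 - 1*37 = -1/14 - 37 = -519/14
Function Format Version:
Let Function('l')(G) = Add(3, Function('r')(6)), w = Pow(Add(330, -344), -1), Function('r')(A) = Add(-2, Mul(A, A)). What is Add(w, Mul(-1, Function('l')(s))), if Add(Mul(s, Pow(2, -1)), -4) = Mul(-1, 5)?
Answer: Rational(-519, 14) ≈ -37.071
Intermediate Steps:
s = -2 (s = Add(8, Mul(2, Mul(-1, 5))) = Add(8, Mul(2, -5)) = Add(8, -10) = -2)
Function('r')(A) = Add(-2, Pow(A, 2))
w = Rational(-1, 14) (w = Pow(-14, -1) = Rational(-1, 14) ≈ -0.071429)
Function('l')(G) = 37 (Function('l')(G) = Add(3, Add(-2, Pow(6, 2))) = Add(3, Add(-2, 36)) = Add(3, 34) = 37)
Add(w, Mul(-1, Function('l')(s))) = Add(Rational(-1, 14), Mul(-1, 37)) = Add(Rational(-1, 14), -37) = Rational(-519, 14)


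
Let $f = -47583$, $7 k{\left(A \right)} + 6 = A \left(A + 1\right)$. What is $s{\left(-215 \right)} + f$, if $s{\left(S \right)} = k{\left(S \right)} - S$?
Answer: $-40796$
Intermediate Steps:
$k{\left(A \right)} = - \frac{6}{7} + \frac{A \left(1 + A\right)}{7}$ ($k{\left(A \right)} = - \frac{6}{7} + \frac{A \left(A + 1\right)}{7} = - \frac{6}{7} + \frac{A \left(1 + A\right)}{7}$)
$s{\left(S \right)} = - \frac{6}{7} - \frac{6 S}{7} + \frac{S^{2}}{7}$ ($s{\left(S \right)} = \left(- \frac{6}{7} + \frac{S}{7} + \frac{S^{2}}{7}\right) - S = - \frac{6}{7} - \frac{6 S}{7} + \frac{S^{2}}{7}$)
$s{\left(-215 \right)} + f = \left(- \frac{6}{7} - - \frac{1290}{7} + \frac{\left(-215\right)^{2}}{7}\right) - 47583 = \left(- \frac{6}{7} + \frac{1290}{7} + \frac{1}{7} \cdot 46225\right) - 47583 = \left(- \frac{6}{7} + \frac{1290}{7} + \frac{46225}{7}\right) - 47583 = 6787 - 47583 = -40796$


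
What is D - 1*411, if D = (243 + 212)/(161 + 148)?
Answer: -126544/309 ≈ -409.53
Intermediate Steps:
D = 455/309 ≈ 1.4725
D - 1*411 = 455/309 - 1*411 = 455/309 - 411 = -126544/309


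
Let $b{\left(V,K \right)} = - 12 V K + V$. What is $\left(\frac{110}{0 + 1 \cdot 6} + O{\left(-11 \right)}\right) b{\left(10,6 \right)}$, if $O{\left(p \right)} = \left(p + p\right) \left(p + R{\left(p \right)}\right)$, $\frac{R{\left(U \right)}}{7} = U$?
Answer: $- \frac{4162730}{3} \approx -1.3876 \cdot 10^{6}$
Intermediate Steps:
$R{\left(U \right)} = 7 U$
$b{\left(V,K \right)} = V - 12 K V$ ($b{\left(V,K \right)} = - 12 K V + V = V - 12 K V$)
$O{\left(p \right)} = 16 p^{2}$ ($O{\left(p \right)} = \left(p + p\right) \left(p + 7 p\right) = 2 p 8 p = 16 p^{2}$)
$\left(\frac{110}{0 + 1 \cdot 6} + O{\left(-11 \right)}\right) b{\left(10,6 \right)} = \left(\frac{110}{0 + 1 \cdot 6} + 16 \left(-11\right)^{2}\right) 10 \left(1 - 72\right) = \left(\frac{110}{0 + 6} + 16 \cdot 121\right) 10 \left(1 - 72\right) = \left(\frac{110}{6} + 1936\right) 10 \left(-71\right) = \left(110 \cdot \frac{1}{6} + 1936\right) \left(-710\right) = \left(\frac{55}{3} + 1936\right) \left(-710\right) = \frac{5863}{3} \left(-710\right) = - \frac{4162730}{3}$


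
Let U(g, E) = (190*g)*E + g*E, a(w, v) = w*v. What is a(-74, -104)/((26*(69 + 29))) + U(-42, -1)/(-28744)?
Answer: 1930517/704228 ≈ 2.7413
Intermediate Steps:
a(w, v) = v*w
U(g, E) = 191*E*g (U(g, E) = 190*E*g + E*g = 191*E*g)
a(-74, -104)/((26*(69 + 29))) + U(-42, -1)/(-28744) = (-104*(-74))/((26*(69 + 29))) + (191*(-1)*(-42))/(-28744) = 7696/((26*98)) + 8022*(-1/28744) = 7696/2548 - 4011/14372 = 7696*(1/2548) - 4011/14372 = 148/49 - 4011/14372 = 1930517/704228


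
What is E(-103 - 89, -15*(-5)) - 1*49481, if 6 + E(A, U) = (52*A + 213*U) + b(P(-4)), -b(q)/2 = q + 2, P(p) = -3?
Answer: -43494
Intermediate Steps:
b(q) = -4 - 2*q (b(q) = -2*(q + 2) = -2*(2 + q) = -4 - 2*q)
E(A, U) = -4 + 52*A + 213*U (E(A, U) = -6 + ((52*A + 213*U) + (-4 - 2*(-3))) = -6 + ((52*A + 213*U) + (-4 + 6)) = -6 + ((52*A + 213*U) + 2) = -6 + (2 + 52*A + 213*U) = -4 + 52*A + 213*U)
E(-103 - 89, -15*(-5)) - 1*49481 = (-4 + 52*(-103 - 89) + 213*(-15*(-5))) - 1*49481 = (-4 + 52*(-192) + 213*75) - 49481 = (-4 - 9984 + 15975) - 49481 = 5987 - 49481 = -43494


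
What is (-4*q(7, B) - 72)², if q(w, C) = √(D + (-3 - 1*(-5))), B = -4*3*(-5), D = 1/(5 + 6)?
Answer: 57392/11 + 576*√253/11 ≈ 6050.4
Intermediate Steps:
D = 1/11 ≈ 0.090909
B = 60 (B = -12*(-5) = 60)
q(w, C) = √253/11 (q(w, C) = √(1/11 + (-3 - 1*(-5))) = √(1/11 + (-3 + 5)) = √(1/11 + 2) = √(23/11) = √253/11)
(-4*q(7, B) - 72)² = (-4*√253/11 - 72)² = (-72 - 4*√253/11)²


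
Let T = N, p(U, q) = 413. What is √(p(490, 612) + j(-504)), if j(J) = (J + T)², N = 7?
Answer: √247422 ≈ 497.42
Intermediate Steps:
T = 7
j(J) = (7 + J)² (j(J) = (J + 7)² = (7 + J)²)
√(p(490, 612) + j(-504)) = √(413 + (7 - 504)²) = √(413 + (-497)²) = √(413 + 247009) = √247422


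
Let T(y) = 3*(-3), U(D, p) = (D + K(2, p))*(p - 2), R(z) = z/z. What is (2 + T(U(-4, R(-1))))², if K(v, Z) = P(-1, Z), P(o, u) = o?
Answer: 49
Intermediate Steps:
R(z) = 1
K(v, Z) = -1
U(D, p) = (-1 + D)*(-2 + p) (U(D, p) = (D - 1)*(p - 2) = (-1 + D)*(-2 + p))
T(y) = -9
(2 + T(U(-4, R(-1))))² = (2 - 9)² = (-7)² = 49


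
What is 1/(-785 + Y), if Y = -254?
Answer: -1/1039 ≈ -0.00096246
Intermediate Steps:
1/(-785 + Y) = 1/(-785 - 254) = 1/(-1039) = -1/1039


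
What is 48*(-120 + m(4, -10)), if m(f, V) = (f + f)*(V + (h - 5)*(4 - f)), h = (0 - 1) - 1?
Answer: -9600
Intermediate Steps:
h = -2 (h = -1 - 1 = -2)
m(f, V) = 2*f*(-28 + V + 7*f) (m(f, V) = (f + f)*(V + (-2 - 5)*(4 - f)) = (2*f)*(V - 7*(4 - f)) = (2*f)*(V + (-28 + 7*f)) = (2*f)*(-28 + V + 7*f) = 2*f*(-28 + V + 7*f))
48*(-120 + m(4, -10)) = 48*(-120 + 2*4*(-28 - 10 + 7*4)) = 48*(-120 + 2*4*(-28 - 10 + 28)) = 48*(-120 + 2*4*(-10)) = 48*(-120 - 80) = 48*(-200) = -9600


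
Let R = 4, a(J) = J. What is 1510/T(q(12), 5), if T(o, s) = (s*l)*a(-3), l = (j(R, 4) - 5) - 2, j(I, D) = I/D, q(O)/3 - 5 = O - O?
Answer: 151/9 ≈ 16.778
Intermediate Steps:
q(O) = 15 (q(O) = 15 + 3*(O - O) = 15 + 3*0 = 15 + 0 = 15)
l = -6 (l = (4/4 - 5) - 2 = (4*(¼) - 5) - 2 = (1 - 5) - 2 = -4 - 2 = -6)
T(o, s) = 18*s (T(o, s) = (s*(-6))*(-3) = -6*s*(-3) = 18*s)
1510/T(q(12), 5) = 1510/((18*5)) = 1510/90 = 1510*(1/90) = 151/9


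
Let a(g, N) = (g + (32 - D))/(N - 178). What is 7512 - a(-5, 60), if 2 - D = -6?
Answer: 886435/118 ≈ 7512.2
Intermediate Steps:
D = 8 (D = 2 - 1*(-6) = 2 + 6 = 8)
a(g, N) = (24 + g)/(-178 + N) (a(g, N) = (g + (32 - 1*8))/(N - 178) = (g + (32 - 8))/(-178 + N) = (g + 24)/(-178 + N) = (24 + g)/(-178 + N))
7512 - a(-5, 60) = 7512 - (24 - 5)/(-178 + 60) = 7512 - 19/(-118) = 7512 - (-1)*19/118 = 7512 - 1*(-19/118) = 7512 + 19/118 = 886435/118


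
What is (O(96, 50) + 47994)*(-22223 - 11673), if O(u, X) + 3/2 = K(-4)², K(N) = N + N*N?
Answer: -1631634804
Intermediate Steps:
K(N) = N + N²
O(u, X) = 285/2 (O(u, X) = -3/2 + (-4*(1 - 4))² = -3/2 + (-4*(-3))² = -3/2 + 12² = -3/2 + 144 = 285/2)
(O(96, 50) + 47994)*(-22223 - 11673) = (285/2 + 47994)*(-22223 - 11673) = (96273/2)*(-33896) = -1631634804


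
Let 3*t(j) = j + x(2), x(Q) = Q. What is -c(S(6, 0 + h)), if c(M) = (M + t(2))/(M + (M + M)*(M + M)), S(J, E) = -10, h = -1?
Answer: 1/45 ≈ 0.022222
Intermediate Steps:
t(j) = ⅔ + j/3 (t(j) = (j + 2)/3 = (2 + j)/3 = ⅔ + j/3)
c(M) = (4/3 + M)/(M + 4*M²) (c(M) = (M + (⅔ + (⅓)*2))/(M + (M + M)*(M + M)) = (M + (⅔ + ⅔))/(M + (2*M)*(2*M)) = (M + 4/3)/(M + 4*M²) = (4/3 + M)/(M + 4*M²))
-c(S(6, 0 + h)) = -(4/3 - 10)/((-10)*(1 + 4*(-10))) = -(-1)*(-26)/(10*(1 - 40)*3) = -(-1)*(-26)/(10*(-39)*3) = -(-1)*(-1)*(-26)/(10*39*3) = -1*(-1/45) = 1/45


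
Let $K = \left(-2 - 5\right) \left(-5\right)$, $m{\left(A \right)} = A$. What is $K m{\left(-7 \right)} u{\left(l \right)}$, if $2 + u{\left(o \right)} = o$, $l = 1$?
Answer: $245$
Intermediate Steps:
$u{\left(o \right)} = -2 + o$
$K = 35$ ($K = \left(-7\right) \left(-5\right) = 35$)
$K m{\left(-7 \right)} u{\left(l \right)} = 35 \left(-7\right) \left(-2 + 1\right) = \left(-245\right) \left(-1\right) = 245$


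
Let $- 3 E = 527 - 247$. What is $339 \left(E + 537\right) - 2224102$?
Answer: $-2073699$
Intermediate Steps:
$E = - \frac{280}{3}$ ($E = - \frac{527 - 247}{3} = \left(- \frac{1}{3}\right) 280 = - \frac{280}{3} \approx -93.333$)
$339 \left(E + 537\right) - 2224102 = 339 \left(- \frac{280}{3} + 537\right) - 2224102 = 339 \cdot \frac{1331}{3} - 2224102 = 150403 - 2224102 = -2073699$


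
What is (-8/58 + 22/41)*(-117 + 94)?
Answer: -10902/1189 ≈ -9.1691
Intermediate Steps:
(-8/58 + 22/41)*(-117 + 94) = (-8*1/58 + 22*(1/41))*(-23) = (-4/29 + 22/41)*(-23) = (474/1189)*(-23) = -10902/1189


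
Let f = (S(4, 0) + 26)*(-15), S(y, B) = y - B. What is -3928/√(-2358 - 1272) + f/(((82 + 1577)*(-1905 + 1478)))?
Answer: 150/236131 + 1964*I*√30/165 ≈ 0.00063524 + 65.196*I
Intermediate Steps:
f = -450 (f = ((4 - 1*0) + 26)*(-15) = ((4 + 0) + 26)*(-15) = (4 + 26)*(-15) = 30*(-15) = -450)
-3928/√(-2358 - 1272) + f/(((82 + 1577)*(-1905 + 1478))) = -3928/√(-2358 - 1272) - 450*1/((-1905 + 1478)*(82 + 1577)) = -3928*(-I*√30/330) - 450/(1659*(-427)) = -3928*(-I*√30/330) - 450/(-708393) = -(-1964)*I*√30/165 - 450*(-1/708393) = 1964*I*√30/165 + 150/236131 = 150/236131 + 1964*I*√30/165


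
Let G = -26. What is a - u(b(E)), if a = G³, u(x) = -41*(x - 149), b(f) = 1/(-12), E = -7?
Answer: -284261/12 ≈ -23688.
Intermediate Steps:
b(f) = -1/12
u(x) = 6109 - 41*x (u(x) = -41*(-149 + x) = 6109 - 41*x)
a = -17576 (a = (-26)³ = -17576)
a - u(b(E)) = -17576 - (6109 - 41*(-1/12)) = -17576 - (6109 + 41/12) = -17576 - 1*73349/12 = -17576 - 73349/12 = -284261/12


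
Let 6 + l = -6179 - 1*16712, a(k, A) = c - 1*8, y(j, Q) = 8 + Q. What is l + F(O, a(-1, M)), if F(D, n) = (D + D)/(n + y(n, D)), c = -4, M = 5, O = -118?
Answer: -1396599/61 ≈ -22895.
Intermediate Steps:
a(k, A) = -12 (a(k, A) = -4 - 1*8 = -4 - 8 = -12)
F(D, n) = 2*D/(8 + D + n) (F(D, n) = (D + D)/(n + (8 + D)) = (2*D)/(8 + D + n) = 2*D/(8 + D + n))
l = -22897 (l = -6 + (-6179 - 1*16712) = -6 + (-6179 - 16712) = -6 - 22891 = -22897)
l + F(O, a(-1, M)) = -22897 + 2*(-118)/(8 - 118 - 12) = -22897 + 2*(-118)/(-122) = -22897 + 2*(-118)*(-1/122) = -22897 + 118/61 = -1396599/61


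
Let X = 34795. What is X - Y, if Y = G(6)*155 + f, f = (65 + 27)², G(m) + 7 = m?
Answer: 26486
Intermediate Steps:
G(m) = -7 + m
f = 8464 (f = 92² = 8464)
Y = 8309 (Y = (-7 + 6)*155 + 8464 = -1*155 + 8464 = -155 + 8464 = 8309)
X - Y = 34795 - 1*8309 = 34795 - 8309 = 26486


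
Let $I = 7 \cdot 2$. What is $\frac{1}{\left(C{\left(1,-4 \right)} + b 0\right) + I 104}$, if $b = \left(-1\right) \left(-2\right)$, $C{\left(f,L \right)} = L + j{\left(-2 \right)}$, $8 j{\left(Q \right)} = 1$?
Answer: $\frac{8}{11617} \approx 0.00068865$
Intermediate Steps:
$j{\left(Q \right)} = \frac{1}{8}$ ($j{\left(Q \right)} = \frac{1}{8} \cdot 1 = \frac{1}{8}$)
$C{\left(f,L \right)} = \frac{1}{8} + L$ ($C{\left(f,L \right)} = L + \frac{1}{8} = \frac{1}{8} + L$)
$b = 2$
$I = 14$
$\frac{1}{\left(C{\left(1,-4 \right)} + b 0\right) + I 104} = \frac{1}{\left(\left(\frac{1}{8} - 4\right) + 2 \cdot 0\right) + 14 \cdot 104} = \frac{1}{\left(- \frac{31}{8} + 0\right) + 1456} = \frac{1}{- \frac{31}{8} + 1456} = \frac{1}{\frac{11617}{8}} = \frac{8}{11617}$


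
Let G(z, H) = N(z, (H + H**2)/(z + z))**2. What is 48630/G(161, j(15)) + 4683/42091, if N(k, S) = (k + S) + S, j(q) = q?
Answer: 8037478586139/4115284698973 ≈ 1.9531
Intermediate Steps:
N(k, S) = k + 2*S (N(k, S) = (S + k) + S = k + 2*S)
G(z, H) = (z + (H + H**2)/z)**2 (G(z, H) = (z + 2*((H + H**2)/(z + z)))**2 = (z + 2*((H + H**2)/((2*z))))**2 = (z + 2*((H + H**2)*(1/(2*z))))**2 = (z + 2*((H + H**2)/(2*z)))**2 = (z + (H + H**2)/z)**2)
48630/G(161, j(15)) + 4683/42091 = 48630/(((161**2 + 15*(1 + 15))**2/161**2)) + 4683/42091 = 48630/(((25921 + 15*16)**2/25921)) + 4683*(1/42091) = 48630/(((25921 + 240)**2/25921)) + 669/6013 = 48630/(((1/25921)*26161**2)) + 669/6013 = 48630/(((1/25921)*684397921)) + 669/6013 = 48630/(684397921/25921) + 669/6013 = 48630*(25921/684397921) + 669/6013 = 1260538230/684397921 + 669/6013 = 8037478586139/4115284698973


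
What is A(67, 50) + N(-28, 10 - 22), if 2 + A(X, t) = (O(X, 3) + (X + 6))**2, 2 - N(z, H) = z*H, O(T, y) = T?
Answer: 19264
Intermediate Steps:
N(z, H) = 2 - H*z (N(z, H) = 2 - z*H = 2 - H*z)
A(X, t) = -2 + (6 + 2*X)**2 (A(X, t) = -2 + (X + (X + 6))**2 = -2 + (X + (6 + X))**2 = -2 + (6 + 2*X)**2)
A(67, 50) + N(-28, 10 - 22) = (-2 + 4*(3 + 67)**2) + (2 - 1*(10 - 22)*(-28)) = (-2 + 4*70**2) + (2 - 1*(-12)*(-28)) = (-2 + 4*4900) + (2 - 336) = (-2 + 19600) - 334 = 19598 - 334 = 19264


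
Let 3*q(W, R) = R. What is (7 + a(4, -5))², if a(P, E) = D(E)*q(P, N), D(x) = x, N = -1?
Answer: 676/9 ≈ 75.111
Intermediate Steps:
q(W, R) = R/3
a(P, E) = -E/3 (a(P, E) = E*((⅓)*(-1)) = E*(-⅓) = -E/3)
(7 + a(4, -5))² = (7 - ⅓*(-5))² = (7 + 5/3)² = (26/3)² = 676/9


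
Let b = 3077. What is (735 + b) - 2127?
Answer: 1685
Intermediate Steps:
(735 + b) - 2127 = (735 + 3077) - 2127 = 3812 - 2127 = 1685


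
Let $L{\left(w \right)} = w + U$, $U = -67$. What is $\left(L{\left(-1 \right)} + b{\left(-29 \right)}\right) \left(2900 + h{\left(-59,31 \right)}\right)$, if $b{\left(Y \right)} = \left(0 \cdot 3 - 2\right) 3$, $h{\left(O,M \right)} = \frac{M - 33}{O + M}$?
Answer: $- \frac{1502237}{7} \approx -2.1461 \cdot 10^{5}$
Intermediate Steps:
$h{\left(O,M \right)} = \frac{-33 + M}{M + O}$
$L{\left(w \right)} = -67 + w$ ($L{\left(w \right)} = w - 67 = -67 + w$)
$b{\left(Y \right)} = -6$ ($b{\left(Y \right)} = \left(0 - 2\right) 3 = \left(-2\right) 3 = -6$)
$\left(L{\left(-1 \right)} + b{\left(-29 \right)}\right) \left(2900 + h{\left(-59,31 \right)}\right) = \left(\left(-67 - 1\right) - 6\right) \left(2900 + \frac{-33 + 31}{31 - 59}\right) = \left(-68 - 6\right) \left(2900 + \frac{1}{-28} \left(-2\right)\right) = - 74 \left(2900 - - \frac{1}{14}\right) = - 74 \left(2900 + \frac{1}{14}\right) = \left(-74\right) \frac{40601}{14} = - \frac{1502237}{7}$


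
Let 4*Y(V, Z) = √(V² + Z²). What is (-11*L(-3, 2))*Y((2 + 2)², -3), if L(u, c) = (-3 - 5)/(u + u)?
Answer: -11*√265/3 ≈ -59.689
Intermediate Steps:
Y(V, Z) = √(V² + Z²)/4
L(u, c) = -4/u (L(u, c) = -8*1/(2*u) = -4/u)
(-11*L(-3, 2))*Y((2 + 2)², -3) = (-(-44)/(-3))*(√(((2 + 2)²)² + (-3)²)/4) = (-(-44)*(-1)/3)*(√((4²)² + 9)/4) = (-11*4/3)*(√(16² + 9)/4) = -11*√(256 + 9)/3 = -11*√265/3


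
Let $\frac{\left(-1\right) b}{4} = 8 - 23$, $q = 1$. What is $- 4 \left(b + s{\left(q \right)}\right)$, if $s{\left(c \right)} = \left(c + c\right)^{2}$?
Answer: $-256$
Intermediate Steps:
$s{\left(c \right)} = 4 c^{2}$ ($s{\left(c \right)} = \left(2 c\right)^{2} = 4 c^{2}$)
$b = 60$ ($b = - 4 \left(8 - 23\right) = \left(-4\right) \left(-15\right) = 60$)
$- 4 \left(b + s{\left(q \right)}\right) = - 4 \left(60 + 4 \cdot 1^{2}\right) = - 4 \left(60 + 4 \cdot 1\right) = - 4 \left(60 + 4\right) = \left(-4\right) 64 = -256$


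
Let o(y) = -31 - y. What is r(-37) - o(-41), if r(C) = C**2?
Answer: 1359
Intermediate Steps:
r(-37) - o(-41) = (-37)**2 - (-31 - 1*(-41)) = 1369 - (-31 + 41) = 1369 - 1*10 = 1369 - 10 = 1359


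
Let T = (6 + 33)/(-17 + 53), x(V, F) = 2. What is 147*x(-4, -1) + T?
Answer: 3541/12 ≈ 295.08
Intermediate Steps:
T = 13/12 (T = 39/36 = 39*(1/36) = 13/12 ≈ 1.0833)
147*x(-4, -1) + T = 147*2 + 13/12 = 294 + 13/12 = 3541/12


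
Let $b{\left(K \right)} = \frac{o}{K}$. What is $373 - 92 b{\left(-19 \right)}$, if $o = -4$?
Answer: $\frac{6719}{19} \approx 353.63$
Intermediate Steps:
$b{\left(K \right)} = - \frac{4}{K}$
$373 - 92 b{\left(-19 \right)} = 373 - 92 \left(- \frac{4}{-19}\right) = 373 - 92 \left(\left(-4\right) \left(- \frac{1}{19}\right)\right) = 373 - \frac{368}{19} = \frac{6719}{19}$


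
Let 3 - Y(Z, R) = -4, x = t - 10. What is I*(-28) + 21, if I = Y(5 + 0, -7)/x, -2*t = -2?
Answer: 385/9 ≈ 42.778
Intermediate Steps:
t = 1 (t = -½*(-2) = 1)
x = -9 (x = 1 - 10 = -9)
Y(Z, R) = 7 (Y(Z, R) = 3 - 1*(-4) = 3 + 4 = 7)
I = -7/9 (I = 7/(-9) = 7*(-⅑) = -7/9 ≈ -0.77778)
I*(-28) + 21 = -7/9*(-28) + 21 = 196/9 + 21 = 385/9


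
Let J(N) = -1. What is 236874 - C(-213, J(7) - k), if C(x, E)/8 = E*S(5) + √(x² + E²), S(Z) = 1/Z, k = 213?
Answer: 1186082/5 - 8*√91165 ≈ 2.3480e+5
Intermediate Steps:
C(x, E) = 8*√(E² + x²) + 8*E/5 (C(x, E) = 8*(E/5 + √(x² + E²)) = 8*(E*(⅕) + √(E² + x²)) = 8*(E/5 + √(E² + x²)) = 8*(√(E² + x²) + E/5) = 8*√(E² + x²) + 8*E/5)
236874 - C(-213, J(7) - k) = 236874 - (8*√((-1 - 1*213)² + (-213)²) + 8*(-1 - 1*213)/5) = 236874 - (8*√((-1 - 213)² + 45369) + 8*(-1 - 213)/5) = 236874 - (8*√((-214)² + 45369) + (8/5)*(-214)) = 236874 - (8*√(45796 + 45369) - 1712/5) = 236874 - (8*√91165 - 1712/5) = 236874 - (-1712/5 + 8*√91165) = 236874 + (1712/5 - 8*√91165) = 1186082/5 - 8*√91165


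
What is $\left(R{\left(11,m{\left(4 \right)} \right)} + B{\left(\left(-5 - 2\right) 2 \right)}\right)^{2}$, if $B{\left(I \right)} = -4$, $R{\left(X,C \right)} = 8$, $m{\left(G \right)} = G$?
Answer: $16$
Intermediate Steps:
$\left(R{\left(11,m{\left(4 \right)} \right)} + B{\left(\left(-5 - 2\right) 2 \right)}\right)^{2} = \left(8 - 4\right)^{2} = 4^{2} = 16$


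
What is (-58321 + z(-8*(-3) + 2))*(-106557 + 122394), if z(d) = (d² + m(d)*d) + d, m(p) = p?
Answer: -901806291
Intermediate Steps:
z(d) = d + 2*d² (z(d) = (d² + d*d) + d = (d² + d²) + d = 2*d² + d = d + 2*d²)
(-58321 + z(-8*(-3) + 2))*(-106557 + 122394) = (-58321 + (-8*(-3) + 2)*(1 + 2*(-8*(-3) + 2)))*(-106557 + 122394) = (-58321 + (24 + 2)*(1 + 2*(24 + 2)))*15837 = (-58321 + 26*(1 + 2*26))*15837 = (-58321 + 26*(1 + 52))*15837 = (-58321 + 26*53)*15837 = (-58321 + 1378)*15837 = -56943*15837 = -901806291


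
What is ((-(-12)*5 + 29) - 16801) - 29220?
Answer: -45932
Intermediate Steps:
((-(-12)*5 + 29) - 16801) - 29220 = ((-6*(-10) + 29) - 16801) - 29220 = ((60 + 29) - 16801) - 29220 = (89 - 16801) - 29220 = -16712 - 29220 = -45932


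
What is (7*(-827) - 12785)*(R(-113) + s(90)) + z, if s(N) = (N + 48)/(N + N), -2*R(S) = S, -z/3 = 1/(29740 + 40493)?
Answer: -373524050141/351165 ≈ -1.0637e+6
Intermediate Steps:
z = -1/23411 (z = -3/(29740 + 40493) = -3/70233 = -3*1/70233 = -1/23411 ≈ -4.2715e-5)
R(S) = -S/2
s(N) = (48 + N)/(2*N) (s(N) = (48 + N)/((2*N)) = (48 + N)*(1/(2*N)) = (48 + N)/(2*N))
(7*(-827) - 12785)*(R(-113) + s(90)) + z = (7*(-827) - 12785)*(-½*(-113) + (½)*(48 + 90)/90) - 1/23411 = (-5789 - 12785)*(113/2 + (½)*(1/90)*138) - 1/23411 = -18574*(113/2 + 23/30) - 1/23411 = -18574*859/15 - 1/23411 = -15955066/15 - 1/23411 = -373524050141/351165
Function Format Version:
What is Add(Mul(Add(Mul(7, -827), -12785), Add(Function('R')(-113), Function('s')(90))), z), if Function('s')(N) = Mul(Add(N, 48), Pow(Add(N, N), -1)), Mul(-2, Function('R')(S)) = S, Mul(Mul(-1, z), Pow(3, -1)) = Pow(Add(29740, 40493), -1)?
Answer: Rational(-373524050141, 351165) ≈ -1.0637e+6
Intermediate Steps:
z = Rational(-1, 23411) (z = Mul(-3, Pow(Add(29740, 40493), -1)) = Mul(-3, Pow(70233, -1)) = Mul(-3, Rational(1, 70233)) = Rational(-1, 23411) ≈ -4.2715e-5)
Function('R')(S) = Mul(Rational(-1, 2), S)
Function('s')(N) = Mul(Rational(1, 2), Pow(N, -1), Add(48, N)) (Function('s')(N) = Mul(Add(48, N), Pow(Mul(2, N), -1)) = Mul(Add(48, N), Mul(Rational(1, 2), Pow(N, -1))) = Mul(Rational(1, 2), Pow(N, -1), Add(48, N)))
Add(Mul(Add(Mul(7, -827), -12785), Add(Function('R')(-113), Function('s')(90))), z) = Add(Mul(Add(Mul(7, -827), -12785), Add(Mul(Rational(-1, 2), -113), Mul(Rational(1, 2), Pow(90, -1), Add(48, 90)))), Rational(-1, 23411)) = Add(Mul(Add(-5789, -12785), Add(Rational(113, 2), Mul(Rational(1, 2), Rational(1, 90), 138))), Rational(-1, 23411)) = Add(Mul(-18574, Add(Rational(113, 2), Rational(23, 30))), Rational(-1, 23411)) = Add(Mul(-18574, Rational(859, 15)), Rational(-1, 23411)) = Add(Rational(-15955066, 15), Rational(-1, 23411)) = Rational(-373524050141, 351165)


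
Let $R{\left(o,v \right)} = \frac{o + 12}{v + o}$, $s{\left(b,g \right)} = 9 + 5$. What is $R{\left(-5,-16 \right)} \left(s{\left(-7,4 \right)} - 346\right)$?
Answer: $\frac{332}{3} \approx 110.67$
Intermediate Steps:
$s{\left(b,g \right)} = 14$
$R{\left(o,v \right)} = \frac{12 + o}{o + v}$
$R{\left(-5,-16 \right)} \left(s{\left(-7,4 \right)} - 346\right) = \frac{12 - 5}{-5 - 16} \left(14 - 346\right) = \frac{1}{-21} \cdot 7 \left(-332\right) = \left(- \frac{1}{21}\right) 7 \left(-332\right) = \left(- \frac{1}{3}\right) \left(-332\right) = \frac{332}{3}$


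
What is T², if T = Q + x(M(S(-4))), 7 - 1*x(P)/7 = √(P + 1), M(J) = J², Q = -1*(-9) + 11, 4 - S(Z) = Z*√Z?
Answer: 2458 - 966*√(-47 + 64*I) + 3136*I ≈ -1430.3 - 4543.7*I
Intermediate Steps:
S(Z) = 4 - Z^(3/2) (S(Z) = 4 - Z*√Z = 4 - Z^(3/2))
Q = 20 (Q = 9 + 11 = 20)
x(P) = 49 - 7*√(1 + P) (x(P) = 49 - 7*√(P + 1) = 49 - 7*√(1 + P))
T = 69 - 7*√(1 + (4 + 8*I)²) (T = 20 + (49 - 7*√(1 + (4 - (-4)^(3/2))²)) = 20 + (49 - 7*√(1 + (4 - (-8)*I)²)) = 20 + (49 - 7*√(1 + (4 + 8*I)²)) = 69 - 7*√(1 + (4 + 8*I)²) ≈ 40.824 - 55.65*I)
T² = (69 - 7*√(-47 + 64*I))²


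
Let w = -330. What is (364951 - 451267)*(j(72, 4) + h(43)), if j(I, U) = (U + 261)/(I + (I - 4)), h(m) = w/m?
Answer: 150211419/301 ≈ 4.9904e+5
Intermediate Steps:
h(m) = -330/m
j(I, U) = (261 + U)/(-4 + 2*I) (j(I, U) = (261 + U)/(I + (-4 + I)) = (261 + U)/(-4 + 2*I))
(364951 - 451267)*(j(72, 4) + h(43)) = (364951 - 451267)*((261 + 4)/(2*(-2 + 72)) - 330/43) = -86316*((1/2)*265/70 - 330*1/43) = -86316*((1/2)*(1/70)*265 - 330/43) = -86316*(53/28 - 330/43) = -86316*(-6961/1204) = 150211419/301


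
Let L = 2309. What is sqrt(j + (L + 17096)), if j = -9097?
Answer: 2*sqrt(2577) ≈ 101.53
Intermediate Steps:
sqrt(j + (L + 17096)) = sqrt(-9097 + (2309 + 17096)) = sqrt(-9097 + 19405) = sqrt(10308) = 2*sqrt(2577)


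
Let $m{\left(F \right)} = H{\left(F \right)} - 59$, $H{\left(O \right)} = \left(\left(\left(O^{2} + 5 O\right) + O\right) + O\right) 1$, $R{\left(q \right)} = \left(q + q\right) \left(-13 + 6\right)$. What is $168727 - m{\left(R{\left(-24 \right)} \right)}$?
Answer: $53538$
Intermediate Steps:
$R{\left(q \right)} = - 14 q$ ($R{\left(q \right)} = 2 q \left(-7\right) = - 14 q$)
$H{\left(O \right)} = O^{2} + 7 O$ ($H{\left(O \right)} = \left(\left(O^{2} + 6 O\right) + O\right) 1 = \left(O^{2} + 7 O\right) 1 = O^{2} + 7 O$)
$m{\left(F \right)} = -59 + F \left(7 + F\right)$ ($m{\left(F \right)} = F \left(7 + F\right) - 59 = -59 + F \left(7 + F\right)$)
$168727 - m{\left(R{\left(-24 \right)} \right)} = 168727 - \left(-59 + \left(-14\right) \left(-24\right) \left(7 - -336\right)\right) = 168727 - \left(-59 + 336 \left(7 + 336\right)\right) = 168727 - \left(-59 + 336 \cdot 343\right) = 168727 - \left(-59 + 115248\right) = 168727 - 115189 = 53538$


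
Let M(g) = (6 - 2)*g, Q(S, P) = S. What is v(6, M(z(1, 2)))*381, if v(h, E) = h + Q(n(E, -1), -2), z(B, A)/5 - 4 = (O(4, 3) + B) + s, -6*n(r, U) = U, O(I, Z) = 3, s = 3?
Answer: 4699/2 ≈ 2349.5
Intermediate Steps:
n(r, U) = -U/6
z(B, A) = 50 + 5*B (z(B, A) = 20 + 5*((3 + B) + 3) = 20 + 5*(6 + B) = 20 + (30 + 5*B) = 50 + 5*B)
M(g) = 4*g
v(h, E) = ⅙ + h (v(h, E) = h - ⅙*(-1) = h + ⅙ = ⅙ + h)
v(6, M(z(1, 2)))*381 = (⅙ + 6)*381 = (37/6)*381 = 4699/2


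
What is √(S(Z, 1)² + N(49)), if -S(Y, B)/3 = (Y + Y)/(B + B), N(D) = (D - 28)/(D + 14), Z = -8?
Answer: √5187/3 ≈ 24.007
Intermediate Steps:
N(D) = (-28 + D)/(14 + D)
S(Y, B) = -3*Y/B (S(Y, B) = -3*(Y + Y)/(B + B) = -3*2*Y/(2*B) = -3*2*Y*1/(2*B) = -3*Y/B)
√(S(Z, 1)² + N(49)) = √((-3*(-8)/1)² + (-28 + 49)/(14 + 49)) = √((-3*(-8)*1)² + 21/63) = √(24² + (1/63)*21) = √(576 + ⅓) = √(1729/3) = √5187/3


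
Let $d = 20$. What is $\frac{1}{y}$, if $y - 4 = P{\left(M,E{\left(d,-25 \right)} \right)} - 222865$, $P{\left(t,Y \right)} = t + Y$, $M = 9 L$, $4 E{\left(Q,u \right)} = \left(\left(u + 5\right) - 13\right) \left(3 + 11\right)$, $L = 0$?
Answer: $- \frac{2}{445953} \approx -4.4848 \cdot 10^{-6}$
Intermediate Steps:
$E{\left(Q,u \right)} = -28 + \frac{7 u}{2}$ ($E{\left(Q,u \right)} = \frac{\left(\left(u + 5\right) - 13\right) \left(3 + 11\right)}{4} = \frac{\left(\left(5 + u\right) - 13\right) 14}{4} = \frac{\left(-8 + u\right) 14}{4} = \frac{-112 + 14 u}{4} = -28 + \frac{7 u}{2}$)
$M = 0$ ($M = 9 \cdot 0 = 0$)
$P{\left(t,Y \right)} = Y + t$
$y = - \frac{445953}{2}$ ($y = 4 + \left(\left(\left(-28 + \frac{7}{2} \left(-25\right)\right) + 0\right) - 222865\right) = 4 + \left(\left(\left(-28 - \frac{175}{2}\right) + 0\right) - 222865\right) = 4 + \left(\left(- \frac{231}{2} + 0\right) - 222865\right) = 4 - \frac{445961}{2} = - \frac{445953}{2} \approx -2.2298 \cdot 10^{5}$)
$\frac{1}{y} = \frac{1}{- \frac{445953}{2}} = - \frac{2}{445953}$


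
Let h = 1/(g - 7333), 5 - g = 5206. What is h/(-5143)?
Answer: 1/64462362 ≈ 1.5513e-8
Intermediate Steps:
g = -5201 (g = 5 - 1*5206 = 5 - 5206 = -5201)
h = -1/12534 (h = 1/(-5201 - 7333) = 1/(-12534) = -1/12534 ≈ -7.9783e-5)
h/(-5143) = -1/12534/(-5143) = -1/12534*(-1/5143) = 1/64462362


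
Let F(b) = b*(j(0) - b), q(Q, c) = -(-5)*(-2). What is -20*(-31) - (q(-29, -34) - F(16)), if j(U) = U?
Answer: 374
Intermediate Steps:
q(Q, c) = -10 (q(Q, c) = -5*2 = -10)
F(b) = -b² (F(b) = b*(0 - b) = b*(-b) = -b²)
-20*(-31) - (q(-29, -34) - F(16)) = -20*(-31) - (-10 - (-1)*16²) = 620 - (-10 - (-1)*256) = 620 - (-10 - 1*(-256)) = 620 - (-10 + 256) = 620 - 1*246 = 620 - 246 = 374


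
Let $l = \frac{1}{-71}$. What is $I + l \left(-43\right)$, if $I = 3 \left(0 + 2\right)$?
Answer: $\frac{469}{71} \approx 6.6056$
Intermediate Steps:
$l = - \frac{1}{71} \approx -0.014085$
$I = 6$ ($I = 3 \cdot 2 = 6$)
$I + l \left(-43\right) = 6 - - \frac{43}{71} = 6 + \frac{43}{71} = \frac{469}{71}$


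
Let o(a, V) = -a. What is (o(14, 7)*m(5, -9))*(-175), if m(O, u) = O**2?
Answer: 61250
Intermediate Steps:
(o(14, 7)*m(5, -9))*(-175) = (-1*14*5**2)*(-175) = -14*25*(-175) = -350*(-175) = 61250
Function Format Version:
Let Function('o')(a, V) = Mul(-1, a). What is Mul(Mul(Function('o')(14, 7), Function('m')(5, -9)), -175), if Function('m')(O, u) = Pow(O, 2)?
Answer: 61250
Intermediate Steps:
Mul(Mul(Function('o')(14, 7), Function('m')(5, -9)), -175) = Mul(Mul(Mul(-1, 14), Pow(5, 2)), -175) = Mul(Mul(-14, 25), -175) = Mul(-350, -175) = 61250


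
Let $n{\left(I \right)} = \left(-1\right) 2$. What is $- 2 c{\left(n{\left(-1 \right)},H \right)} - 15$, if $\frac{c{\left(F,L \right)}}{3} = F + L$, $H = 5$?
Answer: $-33$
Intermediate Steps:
$n{\left(I \right)} = -2$
$c{\left(F,L \right)} = 3 F + 3 L$ ($c{\left(F,L \right)} = 3 \left(F + L\right) = 3 F + 3 L$)
$- 2 c{\left(n{\left(-1 \right)},H \right)} - 15 = - 2 \left(3 \left(-2\right) + 3 \cdot 5\right) - 15 = - 2 \left(-6 + 15\right) - 15 = \left(-2\right) 9 - 15 = -18 - 15 = -33$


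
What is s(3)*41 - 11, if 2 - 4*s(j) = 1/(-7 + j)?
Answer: 193/16 ≈ 12.063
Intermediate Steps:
s(j) = 1/2 - 1/(4*(-7 + j))
s(3)*41 - 11 = ((-15 + 2*3)/(4*(-7 + 3)))*41 - 11 = ((1/4)*(-15 + 6)/(-4))*41 - 11 = ((1/4)*(-1/4)*(-9))*41 - 11 = (9/16)*41 - 11 = 369/16 - 11 = 193/16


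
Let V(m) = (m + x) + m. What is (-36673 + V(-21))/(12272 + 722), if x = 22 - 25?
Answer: -18359/6497 ≈ -2.8258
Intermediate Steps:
x = -3
V(m) = -3 + 2*m (V(m) = (m - 3) + m = (-3 + m) + m = -3 + 2*m)
(-36673 + V(-21))/(12272 + 722) = (-36673 + (-3 + 2*(-21)))/(12272 + 722) = (-36673 + (-3 - 42))/12994 = (-36673 - 45)*(1/12994) = -36718*1/12994 = -18359/6497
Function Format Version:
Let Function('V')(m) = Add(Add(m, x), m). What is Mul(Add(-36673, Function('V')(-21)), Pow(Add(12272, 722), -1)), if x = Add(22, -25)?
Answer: Rational(-18359, 6497) ≈ -2.8258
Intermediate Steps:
x = -3
Function('V')(m) = Add(-3, Mul(2, m)) (Function('V')(m) = Add(Add(m, -3), m) = Add(Add(-3, m), m) = Add(-3, Mul(2, m)))
Mul(Add(-36673, Function('V')(-21)), Pow(Add(12272, 722), -1)) = Mul(Add(-36673, Add(-3, Mul(2, -21))), Pow(Add(12272, 722), -1)) = Mul(Add(-36673, Add(-3, -42)), Pow(12994, -1)) = Mul(Add(-36673, -45), Rational(1, 12994)) = Mul(-36718, Rational(1, 12994)) = Rational(-18359, 6497)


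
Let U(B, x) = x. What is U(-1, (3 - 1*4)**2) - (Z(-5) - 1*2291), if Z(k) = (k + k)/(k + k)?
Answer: 2291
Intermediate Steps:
Z(k) = 1 (Z(k) = (2*k)/((2*k)) = (2*k)*(1/(2*k)) = 1)
U(-1, (3 - 1*4)**2) - (Z(-5) - 1*2291) = (3 - 1*4)**2 - (1 - 1*2291) = (3 - 4)**2 - (1 - 2291) = (-1)**2 - 1*(-2290) = 1 + 2290 = 2291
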